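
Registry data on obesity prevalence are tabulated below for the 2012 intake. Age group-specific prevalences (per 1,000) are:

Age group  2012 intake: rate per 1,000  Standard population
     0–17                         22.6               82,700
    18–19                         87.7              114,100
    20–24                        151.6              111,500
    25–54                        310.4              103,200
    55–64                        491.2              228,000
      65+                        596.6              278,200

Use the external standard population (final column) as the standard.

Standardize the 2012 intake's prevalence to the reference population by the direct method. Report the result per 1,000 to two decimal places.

369.16

Standard total = 917,700; weights = 0.0901, 0.1243, 0.1215, 0.1125, 0.2484, 0.3031.
Standardized rate: 0.0901×22.6 + 0.1243×87.7 + 0.1215×151.6 + 0.1125×310.4 + 0.2484×491.2 + 0.3031×596.6 = 369.1620 per 1,000.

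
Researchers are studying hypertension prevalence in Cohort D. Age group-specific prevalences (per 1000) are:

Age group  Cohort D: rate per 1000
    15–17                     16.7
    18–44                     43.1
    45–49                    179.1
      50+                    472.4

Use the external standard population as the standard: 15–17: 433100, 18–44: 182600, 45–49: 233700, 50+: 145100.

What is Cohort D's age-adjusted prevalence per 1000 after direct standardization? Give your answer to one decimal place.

126.2

Standard total = 994500; weights = 0.4355, 0.1836, 0.2350, 0.1459.
Standardized rate: 0.4355×16.7 + 0.1836×43.1 + 0.2350×179.1 + 0.1459×472.4 = 126.1978 per 1000.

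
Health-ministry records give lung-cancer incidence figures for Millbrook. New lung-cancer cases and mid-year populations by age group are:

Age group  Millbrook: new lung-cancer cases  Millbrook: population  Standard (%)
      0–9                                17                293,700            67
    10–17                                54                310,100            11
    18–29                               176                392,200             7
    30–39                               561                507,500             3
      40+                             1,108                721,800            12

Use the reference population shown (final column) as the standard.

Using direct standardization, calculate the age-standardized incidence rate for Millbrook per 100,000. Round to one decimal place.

30.7

Age-specific rates per 100,000 for Millbrook: 5.79, 17.41, 44.88, 110.54, 153.51.
Standard weights: 0.67, 0.11, 0.07, 0.03, 0.12.
Standardized rate: 0.6700×5.79 + 0.1100×17.41 + 0.0700×44.88 + 0.0300×110.54 + 0.1200×153.51 = 30.6717 per 100,000.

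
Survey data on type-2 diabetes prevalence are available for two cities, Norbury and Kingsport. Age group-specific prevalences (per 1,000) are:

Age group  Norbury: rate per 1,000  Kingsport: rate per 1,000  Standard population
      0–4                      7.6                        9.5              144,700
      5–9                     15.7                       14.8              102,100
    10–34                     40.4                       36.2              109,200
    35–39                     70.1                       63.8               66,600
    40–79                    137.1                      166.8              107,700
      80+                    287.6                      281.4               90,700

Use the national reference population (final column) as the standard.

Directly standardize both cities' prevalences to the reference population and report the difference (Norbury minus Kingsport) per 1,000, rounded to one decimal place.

Standard total = 621,000; weights = 0.2330, 0.1644, 0.1758, 0.1072, 0.1734, 0.1461.
Norbury: 0.2330×7.6 + 0.1644×15.7 + 0.1758×40.4 + 0.1072×70.1 + 0.1734×137.1 + 0.1461×287.6 = 84.7569 per 1,000.
Kingsport: 0.2330×9.5 + 0.1644×14.8 + 0.1758×36.2 + 0.1072×63.8 + 0.1734×166.8 + 0.1461×281.4 = 87.8828 per 1,000.
Difference = 84.7569 − 87.8828 = -3.1259.

-3.1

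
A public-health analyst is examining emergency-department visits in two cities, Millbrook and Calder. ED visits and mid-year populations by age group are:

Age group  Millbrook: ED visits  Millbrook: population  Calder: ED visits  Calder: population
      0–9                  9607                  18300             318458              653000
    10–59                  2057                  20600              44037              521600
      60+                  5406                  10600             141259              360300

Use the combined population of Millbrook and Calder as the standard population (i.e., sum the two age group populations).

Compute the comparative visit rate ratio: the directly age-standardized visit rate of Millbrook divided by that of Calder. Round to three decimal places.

1.149

Age-specific rates per 1000 for Millbrook: 524.973, 99.854, 510.000.
For Calder: 487.685, 84.427, 392.059.
Combined standard total = 1584400; weights = 0.4237, 0.3422, 0.2341.
Millbrook: 0.4237×524.973 + 0.3422×99.854 + 0.2341×510.000 = 375.9872 per 1000.
Calder: 0.4237×487.685 + 0.3422×84.427 + 0.2341×392.059 = 327.2997 per 1000.
Ratio = 375.9872 ÷ 327.2997 = 1.14876.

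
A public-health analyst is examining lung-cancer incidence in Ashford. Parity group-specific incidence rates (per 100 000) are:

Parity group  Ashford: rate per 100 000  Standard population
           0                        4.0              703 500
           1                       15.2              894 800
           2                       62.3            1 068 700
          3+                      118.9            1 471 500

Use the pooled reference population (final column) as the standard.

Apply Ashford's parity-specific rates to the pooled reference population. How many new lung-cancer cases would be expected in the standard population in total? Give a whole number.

2580

Expected new lung-cancer cases = Σ (standard pop × parity-specific rate ÷ 100 000)
= 703 500×4.0/100 000 + 894 800×15.2/100 000 + 1 068 700×62.3/100 000 + 1 471 500×118.9/100 000
= 28.14 + 136.01 + 665.80 + 1749.61 = 2579.56.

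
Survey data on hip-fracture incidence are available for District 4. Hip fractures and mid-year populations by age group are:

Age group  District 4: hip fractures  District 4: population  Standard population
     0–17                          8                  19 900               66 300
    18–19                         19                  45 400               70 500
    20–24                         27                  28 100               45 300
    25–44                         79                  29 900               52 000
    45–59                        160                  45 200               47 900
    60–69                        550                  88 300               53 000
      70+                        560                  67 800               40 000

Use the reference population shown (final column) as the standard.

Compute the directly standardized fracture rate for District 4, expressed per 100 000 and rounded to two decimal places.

Age-specific rates per 100 000 for District 4: 40.20, 41.85, 96.09, 264.21, 353.98, 622.88, 825.96.
Standard total = 375 000; weights = 0.1768, 0.1880, 0.1208, 0.1387, 0.1277, 0.1413, 0.1067.
Standardized rate: 0.1768×40.20 + 0.1880×41.85 + 0.1208×96.09 + 0.1387×264.21 + 0.1277×353.98 + 0.1413×622.88 + 0.1067×825.96 = 284.5710 per 100 000.

284.57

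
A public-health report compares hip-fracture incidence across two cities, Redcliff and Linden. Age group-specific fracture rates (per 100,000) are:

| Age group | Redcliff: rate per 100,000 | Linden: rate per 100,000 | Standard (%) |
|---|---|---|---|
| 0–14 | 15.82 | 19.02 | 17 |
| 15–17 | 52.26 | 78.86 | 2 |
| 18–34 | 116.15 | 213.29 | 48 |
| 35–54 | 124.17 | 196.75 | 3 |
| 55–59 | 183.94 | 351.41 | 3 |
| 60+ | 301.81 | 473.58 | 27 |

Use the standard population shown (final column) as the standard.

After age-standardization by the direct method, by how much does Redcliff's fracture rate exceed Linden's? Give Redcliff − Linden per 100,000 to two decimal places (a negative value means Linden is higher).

Standard weights: 0.17, 0.02, 0.48, 0.03, 0.03, 0.27.
Redcliff: 0.1700×15.82 + 0.0200×52.26 + 0.4800×116.15 + 0.0300×124.17 + 0.0300×183.94 + 0.2700×301.81 = 150.2186 per 100,000.
Linden: 0.1700×19.02 + 0.0200×78.86 + 0.4800×213.29 + 0.0300×196.75 + 0.0300×351.41 + 0.2700×473.58 = 251.5012 per 100,000.
Difference = 150.2186 − 251.5012 = -101.2826.

-101.28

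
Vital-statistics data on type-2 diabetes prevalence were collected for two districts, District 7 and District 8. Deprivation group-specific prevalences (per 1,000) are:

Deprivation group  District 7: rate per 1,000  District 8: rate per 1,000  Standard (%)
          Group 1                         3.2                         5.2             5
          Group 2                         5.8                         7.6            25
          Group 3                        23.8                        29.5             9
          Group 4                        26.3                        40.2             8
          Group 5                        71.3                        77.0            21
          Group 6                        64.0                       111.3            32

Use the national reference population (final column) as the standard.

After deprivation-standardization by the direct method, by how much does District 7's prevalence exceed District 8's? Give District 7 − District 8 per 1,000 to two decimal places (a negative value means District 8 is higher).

Standard weights: 0.05, 0.25, 0.09, 0.08, 0.21, 0.32.
District 7: 0.0500×3.2 + 0.2500×5.8 + 0.0900×23.8 + 0.0800×26.3 + 0.2100×71.3 + 0.3200×64.0 = 41.3090 per 1,000.
District 8: 0.0500×5.2 + 0.2500×7.6 + 0.0900×29.5 + 0.0800×40.2 + 0.2100×77.0 + 0.3200×111.3 = 59.8170 per 1,000.
Difference = 41.3090 − 59.8170 = -18.5080.

-18.51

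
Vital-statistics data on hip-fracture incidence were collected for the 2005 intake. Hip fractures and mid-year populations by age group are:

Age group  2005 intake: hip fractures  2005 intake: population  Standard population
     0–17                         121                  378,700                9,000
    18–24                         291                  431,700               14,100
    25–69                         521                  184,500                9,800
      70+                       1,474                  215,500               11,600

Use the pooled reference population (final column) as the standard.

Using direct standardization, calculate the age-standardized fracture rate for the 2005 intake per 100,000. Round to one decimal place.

Age-specific rates per 100,000 for the 2005 intake: 31.95, 67.41, 282.38, 683.99.
Standard total = 44,500; weights = 0.2022, 0.3169, 0.2202, 0.2607.
Standardized rate: 0.2022×31.95 + 0.3169×67.41 + 0.2202×282.38 + 0.2607×683.99 = 268.3074 per 100,000.

268.3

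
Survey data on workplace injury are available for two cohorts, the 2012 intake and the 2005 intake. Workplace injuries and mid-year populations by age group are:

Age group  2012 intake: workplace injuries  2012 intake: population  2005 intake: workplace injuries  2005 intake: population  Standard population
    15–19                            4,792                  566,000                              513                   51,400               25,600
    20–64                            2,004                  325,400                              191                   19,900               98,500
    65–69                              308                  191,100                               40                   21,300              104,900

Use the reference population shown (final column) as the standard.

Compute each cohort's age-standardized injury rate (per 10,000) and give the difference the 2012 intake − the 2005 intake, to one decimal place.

-17.7

Age-specific rates per 10,000 for the 2012 intake: 84.66, 61.59, 16.12.
For the 2005 intake: 99.81, 95.98, 18.78.
Standard total = 229,000; weights = 0.1118, 0.4301, 0.4581.
The 2012 intake: 0.1118×84.66 + 0.4301×61.59 + 0.4581×16.12 = 43.3375 per 10,000.
The 2005 intake: 0.1118×99.81 + 0.4301×95.98 + 0.4581×18.78 = 61.0436 per 10,000.
Difference = 43.3375 − 61.0436 = -17.7061.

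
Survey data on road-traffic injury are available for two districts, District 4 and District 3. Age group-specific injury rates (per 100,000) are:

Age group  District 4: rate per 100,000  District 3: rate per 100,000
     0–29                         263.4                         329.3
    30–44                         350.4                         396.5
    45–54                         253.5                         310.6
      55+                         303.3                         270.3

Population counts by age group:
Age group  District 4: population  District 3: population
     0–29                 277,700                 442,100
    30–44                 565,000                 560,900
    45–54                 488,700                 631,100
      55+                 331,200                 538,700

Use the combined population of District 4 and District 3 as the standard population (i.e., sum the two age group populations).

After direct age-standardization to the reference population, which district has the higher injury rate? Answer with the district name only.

Combined standard total = 3,835,400; weights = 0.1877, 0.2936, 0.2920, 0.2268.
District 4: 0.1877×263.4 + 0.2936×350.4 + 0.2920×253.5 + 0.2268×303.3 = 295.0985 per 100,000.
District 3: 0.1877×329.3 + 0.2936×396.5 + 0.2920×310.6 + 0.2268×270.3 = 330.1855 per 100,000.

District 3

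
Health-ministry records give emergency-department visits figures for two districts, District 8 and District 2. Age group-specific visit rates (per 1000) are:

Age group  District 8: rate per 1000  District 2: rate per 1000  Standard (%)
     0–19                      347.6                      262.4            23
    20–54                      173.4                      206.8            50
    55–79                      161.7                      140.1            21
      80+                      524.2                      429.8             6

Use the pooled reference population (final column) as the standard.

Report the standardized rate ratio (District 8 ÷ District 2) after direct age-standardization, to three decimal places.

1.060

Standard weights: 0.23, 0.50, 0.21, 0.06.
District 8: 0.2300×347.6 + 0.5000×173.4 + 0.2100×161.7 + 0.0600×524.2 = 232.0570 per 1000.
District 2: 0.2300×262.4 + 0.5000×206.8 + 0.2100×140.1 + 0.0600×429.8 = 218.9610 per 1000.
Ratio = 232.0570 ÷ 218.9610 = 1.05981.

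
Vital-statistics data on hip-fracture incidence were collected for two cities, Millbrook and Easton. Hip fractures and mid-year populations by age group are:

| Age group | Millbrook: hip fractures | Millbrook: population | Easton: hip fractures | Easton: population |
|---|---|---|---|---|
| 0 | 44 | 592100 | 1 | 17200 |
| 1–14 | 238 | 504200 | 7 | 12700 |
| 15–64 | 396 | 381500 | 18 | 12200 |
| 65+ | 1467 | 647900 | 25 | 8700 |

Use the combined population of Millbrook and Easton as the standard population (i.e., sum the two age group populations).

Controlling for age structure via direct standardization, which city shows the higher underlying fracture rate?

Easton

Age-specific rates per 100000 for Millbrook: 7.43, 47.20, 103.80, 226.42.
For Easton: 5.81, 55.12, 147.54, 287.36.
Combined standard total = 2176500; weights = 0.2799, 0.2375, 0.1809, 0.3017.
Millbrook: 0.2799×7.43 + 0.2375×47.20 + 0.1809×103.80 + 0.3017×226.42 = 100.3738 per 100000.
Easton: 0.2799×5.81 + 0.2375×55.12 + 0.1809×147.54 + 0.3017×287.36 = 128.0947 per 100000.
The crude rates (100.91 vs 100.39) would put Millbrook higher, but that reflects its age composition; once standardized to a common age structure, Easton has the higher underlying rate.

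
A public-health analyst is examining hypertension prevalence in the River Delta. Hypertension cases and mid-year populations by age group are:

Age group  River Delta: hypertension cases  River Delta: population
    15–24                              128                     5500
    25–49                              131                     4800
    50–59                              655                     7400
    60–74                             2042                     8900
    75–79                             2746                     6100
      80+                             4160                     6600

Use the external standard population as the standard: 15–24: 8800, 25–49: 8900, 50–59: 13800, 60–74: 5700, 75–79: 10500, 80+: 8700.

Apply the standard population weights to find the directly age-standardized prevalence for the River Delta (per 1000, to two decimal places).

233.82

Age-specific rates per 1000 for the River Delta: 23.273, 27.292, 88.514, 229.438, 450.164, 630.303.
Standard total = 56400; weights = 0.1560, 0.1578, 0.2447, 0.1011, 0.1862, 0.1543.
Standardized rate: 0.1560×23.273 + 0.1578×27.292 + 0.2447×88.514 + 0.1011×229.438 + 0.1862×450.164 + 0.1543×630.303 = 233.8180 per 1000.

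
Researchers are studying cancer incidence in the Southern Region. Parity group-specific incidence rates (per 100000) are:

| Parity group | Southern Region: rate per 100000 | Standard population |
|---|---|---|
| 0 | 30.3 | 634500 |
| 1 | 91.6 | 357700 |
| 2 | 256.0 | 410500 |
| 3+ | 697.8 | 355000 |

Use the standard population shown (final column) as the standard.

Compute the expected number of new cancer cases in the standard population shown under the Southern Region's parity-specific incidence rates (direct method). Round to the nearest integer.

4048

Expected new cancer cases = Σ (standard pop × parity-specific rate ÷ 100000)
= 634500×30.3/100000 + 357700×91.6/100000 + 410500×256.0/100000 + 355000×697.8/100000
= 192.25 + 327.65 + 1050.88 + 2477.19 = 4047.98.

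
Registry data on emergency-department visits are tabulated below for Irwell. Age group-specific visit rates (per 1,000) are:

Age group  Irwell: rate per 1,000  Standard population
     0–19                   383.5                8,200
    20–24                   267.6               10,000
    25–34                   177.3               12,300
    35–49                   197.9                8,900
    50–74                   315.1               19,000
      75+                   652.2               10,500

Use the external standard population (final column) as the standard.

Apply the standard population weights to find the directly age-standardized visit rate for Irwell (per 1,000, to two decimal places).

Standard total = 68,900; weights = 0.1190, 0.1451, 0.1785, 0.1292, 0.2758, 0.1524.
Standardized rate: 0.1190×383.5 + 0.1451×267.6 + 0.1785×177.3 + 0.1292×197.9 + 0.2758×315.1 + 0.1524×652.2 = 327.9797 per 1,000.

327.98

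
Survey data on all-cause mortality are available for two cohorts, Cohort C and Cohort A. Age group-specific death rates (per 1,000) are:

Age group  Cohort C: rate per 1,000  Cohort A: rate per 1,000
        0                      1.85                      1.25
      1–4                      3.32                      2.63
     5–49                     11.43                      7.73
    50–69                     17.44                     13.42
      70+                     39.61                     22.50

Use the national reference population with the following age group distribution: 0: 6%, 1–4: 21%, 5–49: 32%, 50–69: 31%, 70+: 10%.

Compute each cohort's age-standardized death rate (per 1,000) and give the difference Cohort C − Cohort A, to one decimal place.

Standard weights: 0.06, 0.21, 0.32, 0.31, 0.10.
Cohort C: 0.0600×1.85 + 0.2100×3.32 + 0.3200×11.43 + 0.3100×17.44 + 0.1000×39.61 = 13.8332 per 1,000.
Cohort A: 0.0600×1.25 + 0.2100×2.63 + 0.3200×7.73 + 0.3100×13.42 + 0.1000×22.50 = 9.5111 per 1,000.
Difference = 13.8332 − 9.5111 = 4.3221.

4.3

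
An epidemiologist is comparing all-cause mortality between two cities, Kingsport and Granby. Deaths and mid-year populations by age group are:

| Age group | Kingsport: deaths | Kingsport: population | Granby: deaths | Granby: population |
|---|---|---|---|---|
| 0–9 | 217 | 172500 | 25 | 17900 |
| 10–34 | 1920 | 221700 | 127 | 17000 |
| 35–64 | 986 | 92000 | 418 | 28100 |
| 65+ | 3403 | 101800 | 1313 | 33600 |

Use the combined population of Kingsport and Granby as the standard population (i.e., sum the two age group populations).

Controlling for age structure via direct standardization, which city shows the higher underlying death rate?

Age-specific rates per 1000 for Kingsport: 1.258, 8.660, 10.717, 33.428.
For Granby: 1.397, 7.471, 14.875, 39.077.
Combined standard total = 684600; weights = 0.2781, 0.3487, 0.1754, 0.1978.
Kingsport: 0.2781×1.258 + 0.3487×8.660 + 0.1754×10.717 + 0.1978×33.428 = 11.8611 per 1000.
Granby: 0.2781×1.397 + 0.3487×7.471 + 0.1754×14.875 + 0.1978×39.077 = 13.3315 per 1000.

Granby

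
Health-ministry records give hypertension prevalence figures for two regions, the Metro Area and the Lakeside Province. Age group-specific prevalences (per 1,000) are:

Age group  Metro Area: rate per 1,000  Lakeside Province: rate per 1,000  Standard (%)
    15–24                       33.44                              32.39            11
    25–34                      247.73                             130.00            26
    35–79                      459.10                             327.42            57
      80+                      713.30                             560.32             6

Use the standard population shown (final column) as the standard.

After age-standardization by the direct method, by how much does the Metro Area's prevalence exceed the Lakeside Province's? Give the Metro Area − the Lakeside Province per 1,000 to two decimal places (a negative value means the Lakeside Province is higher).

Standard weights: 0.11, 0.26, 0.57, 0.06.
The Metro Area: 0.1100×33.44 + 0.2600×247.73 + 0.5700×459.10 + 0.0600×713.30 = 372.5732 per 1,000.
The Lakeside Province: 0.1100×32.39 + 0.2600×130.00 + 0.5700×327.42 + 0.0600×560.32 = 257.6115 per 1,000.
Difference = 372.5732 − 257.6115 = 114.9617.

114.96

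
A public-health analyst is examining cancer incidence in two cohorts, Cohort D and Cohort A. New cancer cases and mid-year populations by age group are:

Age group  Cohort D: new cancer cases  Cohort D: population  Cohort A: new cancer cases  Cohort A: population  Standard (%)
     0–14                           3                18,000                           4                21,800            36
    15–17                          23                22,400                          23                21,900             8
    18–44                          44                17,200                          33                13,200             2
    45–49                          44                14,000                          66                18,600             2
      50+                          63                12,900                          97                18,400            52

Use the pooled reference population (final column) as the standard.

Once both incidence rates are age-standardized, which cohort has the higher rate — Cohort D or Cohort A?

Age-specific rates per 100,000 for Cohort D: 16.67, 102.68, 255.81, 314.29, 488.37.
For Cohort A: 18.35, 105.02, 250.00, 354.84, 527.17.
Standard weights: 0.36, 0.08, 0.02, 0.02, 0.52.
Cohort D: 0.3600×16.67 + 0.0800×102.68 + 0.0200×255.81 + 0.0200×314.29 + 0.5200×488.37 = 279.5698 per 100,000.
Cohort A: 0.3600×18.35 + 0.0800×105.02 + 0.0200×250.00 + 0.0200×354.84 + 0.5200×527.17 = 301.2345 per 100,000.

Cohort A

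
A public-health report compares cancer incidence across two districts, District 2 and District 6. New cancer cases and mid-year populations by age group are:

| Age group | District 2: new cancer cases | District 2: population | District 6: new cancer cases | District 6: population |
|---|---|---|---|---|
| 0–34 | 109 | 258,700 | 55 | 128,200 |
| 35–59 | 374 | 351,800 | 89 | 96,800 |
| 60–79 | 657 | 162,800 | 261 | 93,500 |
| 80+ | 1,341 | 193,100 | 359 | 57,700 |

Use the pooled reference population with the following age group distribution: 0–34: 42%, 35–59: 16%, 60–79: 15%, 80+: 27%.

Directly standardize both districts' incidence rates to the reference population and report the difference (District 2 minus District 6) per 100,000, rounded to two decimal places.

40.15

Age-specific rates per 100,000 for District 2: 42.13, 106.31, 403.56, 694.46.
For District 6: 42.90, 91.94, 279.14, 622.18.
Standard weights: 0.42, 0.16, 0.15, 0.27.
District 2: 0.4200×42.13 + 0.1600×106.31 + 0.1500×403.56 + 0.2700×694.46 = 282.7441 per 100,000.
District 6: 0.4200×42.90 + 0.1600×91.94 + 0.1500×279.14 + 0.2700×622.18 = 242.5907 per 100,000.
Difference = 282.7441 − 242.5907 = 40.1534.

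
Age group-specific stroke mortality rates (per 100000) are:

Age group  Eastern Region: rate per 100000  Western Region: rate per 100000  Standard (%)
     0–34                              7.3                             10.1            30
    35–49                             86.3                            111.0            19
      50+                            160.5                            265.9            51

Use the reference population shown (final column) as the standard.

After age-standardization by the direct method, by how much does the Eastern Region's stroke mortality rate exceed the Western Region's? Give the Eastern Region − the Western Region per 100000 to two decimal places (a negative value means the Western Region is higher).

Standard weights: 0.30, 0.19, 0.51.
The Eastern Region: 0.3000×7.3 + 0.1900×86.3 + 0.5100×160.5 = 100.4420 per 100000.
The Western Region: 0.3000×10.1 + 0.1900×111.0 + 0.5100×265.9 = 159.7290 per 100000.
Difference = 100.4420 − 159.7290 = -59.2870.

-59.29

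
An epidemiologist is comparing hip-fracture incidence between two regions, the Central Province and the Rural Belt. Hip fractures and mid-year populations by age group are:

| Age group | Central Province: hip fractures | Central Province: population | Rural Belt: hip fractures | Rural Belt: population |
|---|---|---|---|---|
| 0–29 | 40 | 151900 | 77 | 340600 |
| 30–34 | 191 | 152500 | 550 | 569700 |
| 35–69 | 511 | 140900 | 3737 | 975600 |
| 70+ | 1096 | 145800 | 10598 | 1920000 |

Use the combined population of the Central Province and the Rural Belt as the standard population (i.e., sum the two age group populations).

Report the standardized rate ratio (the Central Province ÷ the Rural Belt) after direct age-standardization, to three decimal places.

1.250

Age-specific rates per 100000 for the Central Province: 26.33, 125.25, 362.67, 751.71.
For the Rural Belt: 22.61, 96.54, 383.05, 551.98.
Combined standard total = 4397000; weights = 0.1120, 0.1642, 0.2539, 0.4698.
The Central Province: 0.1120×26.33 + 0.1642×125.25 + 0.2539×362.67 + 0.4698×751.71 = 468.7817 per 100000.
The Rural Belt: 0.1120×22.61 + 0.1642×96.54 + 0.2539×383.05 + 0.4698×551.98 = 374.9844 per 100000.
Ratio = 468.7817 ÷ 374.9844 = 1.25014.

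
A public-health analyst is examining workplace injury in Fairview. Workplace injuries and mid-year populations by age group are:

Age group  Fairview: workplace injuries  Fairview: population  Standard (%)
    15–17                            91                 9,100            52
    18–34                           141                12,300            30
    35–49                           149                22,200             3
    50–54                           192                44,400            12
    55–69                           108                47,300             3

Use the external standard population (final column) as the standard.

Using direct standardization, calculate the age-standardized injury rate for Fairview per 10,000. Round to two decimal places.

94.28

Age-specific rates per 10,000 for Fairview: 100.00, 114.63, 67.12, 43.24, 22.83.
Standard weights: 0.52, 0.30, 0.03, 0.12, 0.03.
Standardized rate: 0.5200×100.00 + 0.3000×114.63 + 0.0300×67.12 + 0.1200×43.24 + 0.0300×22.83 = 94.2779 per 10,000.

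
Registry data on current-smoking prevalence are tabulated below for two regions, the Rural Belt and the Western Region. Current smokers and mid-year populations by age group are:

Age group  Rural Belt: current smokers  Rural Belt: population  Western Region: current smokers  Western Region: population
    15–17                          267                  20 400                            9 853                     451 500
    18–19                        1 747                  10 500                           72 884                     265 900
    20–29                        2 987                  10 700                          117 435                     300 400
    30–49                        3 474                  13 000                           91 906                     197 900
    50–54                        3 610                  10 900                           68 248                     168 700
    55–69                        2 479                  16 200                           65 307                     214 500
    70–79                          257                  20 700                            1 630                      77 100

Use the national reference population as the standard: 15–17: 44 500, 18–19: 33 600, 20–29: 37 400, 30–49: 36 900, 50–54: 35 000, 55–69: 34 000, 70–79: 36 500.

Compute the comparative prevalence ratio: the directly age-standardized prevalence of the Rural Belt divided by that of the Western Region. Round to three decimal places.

Age-specific rates per 1 000 for the Rural Belt: 13.088, 166.381, 279.159, 267.231, 331.193, 153.025, 12.415.
For the Western Region: 21.823, 274.103, 390.929, 464.406, 404.552, 304.462, 21.141.
Standard total = 257 900; weights = 0.1725, 0.1303, 0.1450, 0.1431, 0.1357, 0.1318, 0.1415.
The Rural Belt: 0.1725×13.088 + 0.1303×166.381 + 0.1450×279.159 + 0.1431×267.231 + 0.1357×331.193 + 0.1318×153.025 + 0.1415×12.415 = 169.5306 per 1 000.
The Western Region: 0.1725×21.823 + 0.1303×274.103 + 0.1450×390.929 + 0.1431×464.406 + 0.1357×404.552 + 0.1318×304.462 + 0.1415×21.141 = 260.6475 per 1 000.
Ratio = 169.5306 ÷ 260.6475 = 0.65042.

0.650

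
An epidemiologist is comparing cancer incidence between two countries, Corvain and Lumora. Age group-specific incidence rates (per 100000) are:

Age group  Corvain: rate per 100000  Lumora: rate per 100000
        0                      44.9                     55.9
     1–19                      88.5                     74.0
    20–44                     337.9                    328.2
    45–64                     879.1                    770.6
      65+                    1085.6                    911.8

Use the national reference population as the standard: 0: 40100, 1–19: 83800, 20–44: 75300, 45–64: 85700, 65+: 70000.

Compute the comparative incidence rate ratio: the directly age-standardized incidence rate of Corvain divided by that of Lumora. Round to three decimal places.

1.141

Standard total = 354900; weights = 0.1130, 0.2361, 0.2122, 0.2415, 0.1972.
Corvain: 0.1130×44.9 + 0.2361×88.5 + 0.2122×337.9 + 0.2415×879.1 + 0.1972×1085.6 = 524.0674 per 100000.
Lumora: 0.1130×55.9 + 0.2361×74.0 + 0.2122×328.2 + 0.2415×770.6 + 0.1972×911.8 = 459.3482 per 100000.
Ratio = 524.0674 ÷ 459.3482 = 1.14089.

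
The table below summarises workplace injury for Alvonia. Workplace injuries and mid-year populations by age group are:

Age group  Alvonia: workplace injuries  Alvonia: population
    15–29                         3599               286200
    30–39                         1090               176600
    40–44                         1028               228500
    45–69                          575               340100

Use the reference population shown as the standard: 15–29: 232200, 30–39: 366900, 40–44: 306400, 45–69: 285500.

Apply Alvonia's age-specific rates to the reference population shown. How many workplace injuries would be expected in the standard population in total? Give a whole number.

7046

Age-specific rates per 10000 for Alvonia: 125.75, 61.72, 44.99, 16.91.
Expected workplace injuries = Σ (standard pop × age-specific rate ÷ 10000)
= 232200×125.75/10000 + 366900×61.72/10000 + 306400×44.99/10000 + 285500×16.91/10000
= 2919.94 + 2264.56 + 1378.46 + 482.69 = 7045.66.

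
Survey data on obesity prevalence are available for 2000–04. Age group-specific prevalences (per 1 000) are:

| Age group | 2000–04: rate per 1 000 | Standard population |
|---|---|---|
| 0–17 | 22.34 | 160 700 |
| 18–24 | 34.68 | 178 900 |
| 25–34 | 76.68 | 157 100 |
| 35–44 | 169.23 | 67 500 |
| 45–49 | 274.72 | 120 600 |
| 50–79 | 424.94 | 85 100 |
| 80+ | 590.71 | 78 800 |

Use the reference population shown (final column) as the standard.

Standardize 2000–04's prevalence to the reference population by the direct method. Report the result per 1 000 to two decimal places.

Standard total = 848 700; weights = 0.1893, 0.2108, 0.1851, 0.0795, 0.1421, 0.1003, 0.0928.
Standardized rate: 0.1893×22.34 + 0.2108×34.68 + 0.1851×76.68 + 0.0795×169.23 + 0.1421×274.72 + 0.1003×424.94 + 0.0928×590.71 = 175.6867 per 1 000.

175.69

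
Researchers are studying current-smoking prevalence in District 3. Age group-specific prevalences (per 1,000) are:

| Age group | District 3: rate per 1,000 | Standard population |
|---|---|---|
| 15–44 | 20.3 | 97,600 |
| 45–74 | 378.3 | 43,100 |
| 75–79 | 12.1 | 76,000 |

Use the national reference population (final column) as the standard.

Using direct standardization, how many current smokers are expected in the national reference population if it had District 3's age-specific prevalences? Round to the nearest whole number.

19206

Expected current smokers = Σ (standard pop × age-specific rate ÷ 1,000)
= 97,600×20.3/1,000 + 43,100×378.3/1,000 + 76,000×12.1/1,000
= 1981.28 + 16304.73 + 919.60 = 19205.61.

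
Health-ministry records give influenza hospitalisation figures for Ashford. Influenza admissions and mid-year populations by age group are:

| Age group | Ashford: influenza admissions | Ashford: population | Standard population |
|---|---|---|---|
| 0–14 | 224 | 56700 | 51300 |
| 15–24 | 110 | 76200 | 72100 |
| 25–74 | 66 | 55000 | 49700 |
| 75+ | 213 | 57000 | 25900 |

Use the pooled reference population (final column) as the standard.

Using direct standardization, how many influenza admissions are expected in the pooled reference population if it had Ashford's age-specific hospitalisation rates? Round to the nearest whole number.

463

Age-specific rates per 100000 for Ashford: 395.06, 144.36, 120.00, 373.68.
Expected influenza admissions = Σ (standard pop × age-specific rate ÷ 100000)
= 51300×395.06/100000 + 72100×144.36/100000 + 49700×120.00/100000 + 25900×373.68/100000
= 202.67 + 104.08 + 59.64 + 96.78 = 463.17.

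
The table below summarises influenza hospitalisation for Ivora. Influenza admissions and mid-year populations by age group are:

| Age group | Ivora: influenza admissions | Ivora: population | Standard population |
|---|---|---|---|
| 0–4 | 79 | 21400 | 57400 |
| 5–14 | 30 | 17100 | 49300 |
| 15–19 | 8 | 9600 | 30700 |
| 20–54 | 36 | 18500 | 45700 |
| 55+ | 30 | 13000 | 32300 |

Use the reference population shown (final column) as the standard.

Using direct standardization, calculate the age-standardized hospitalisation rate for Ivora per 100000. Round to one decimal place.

Age-specific rates per 100000 for Ivora: 369.16, 175.44, 83.33, 194.59, 230.77.
Standard total = 215400; weights = 0.2665, 0.2289, 0.1425, 0.2122, 0.1500.
Standardized rate: 0.2665×369.16 + 0.2289×175.44 + 0.1425×83.33 + 0.2122×194.59 + 0.1500×230.77 = 226.2952 per 100000.

226.3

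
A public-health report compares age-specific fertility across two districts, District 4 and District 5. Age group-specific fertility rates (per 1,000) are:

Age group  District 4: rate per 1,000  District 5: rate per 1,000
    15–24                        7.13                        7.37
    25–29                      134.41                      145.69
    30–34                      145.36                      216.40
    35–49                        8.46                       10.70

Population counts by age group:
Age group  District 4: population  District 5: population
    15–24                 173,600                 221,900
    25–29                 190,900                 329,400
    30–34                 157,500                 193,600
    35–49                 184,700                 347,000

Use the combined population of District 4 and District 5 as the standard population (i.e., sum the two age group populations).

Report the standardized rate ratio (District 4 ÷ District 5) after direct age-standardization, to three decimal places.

0.800

Combined standard total = 1,798,600; weights = 0.2199, 0.2893, 0.1952, 0.2956.
District 4: 0.2199×7.13 + 0.2893×134.41 + 0.1952×145.36 + 0.2956×8.46 = 71.3263 per 1,000.
District 5: 0.2199×7.37 + 0.2893×145.69 + 0.1952×216.40 + 0.2956×10.70 = 89.1719 per 1,000.
Ratio = 71.3263 ÷ 89.1719 = 0.79987.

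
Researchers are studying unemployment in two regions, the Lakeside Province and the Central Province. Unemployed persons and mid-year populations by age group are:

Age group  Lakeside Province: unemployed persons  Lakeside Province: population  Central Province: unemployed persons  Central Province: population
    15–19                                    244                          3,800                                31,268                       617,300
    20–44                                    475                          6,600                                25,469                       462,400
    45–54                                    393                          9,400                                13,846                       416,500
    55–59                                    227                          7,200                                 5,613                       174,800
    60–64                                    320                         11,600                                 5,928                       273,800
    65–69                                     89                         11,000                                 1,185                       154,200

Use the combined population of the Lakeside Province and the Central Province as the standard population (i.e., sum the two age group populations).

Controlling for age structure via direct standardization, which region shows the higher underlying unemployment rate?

Age-specific rates per 1,000 for the Lakeside Province: 64.211, 71.970, 41.809, 31.528, 27.586, 8.091.
For the Central Province: 50.653, 55.080, 33.244, 32.111, 21.651, 7.685.
Combined standard total = 2,148,600; weights = 0.2891, 0.2183, 0.1982, 0.0847, 0.1328, 0.0769.
The Lakeside Province: 0.2891×64.211 + 0.2183×71.970 + 0.1982×41.809 + 0.0847×31.528 + 0.1328×27.586 + 0.0769×8.091 = 49.5155 per 1,000.
The Central Province: 0.2891×50.653 + 0.2183×55.080 + 0.1982×33.244 + 0.0847×32.111 + 0.1328×21.651 + 0.0769×7.685 = 39.4417 per 1,000.
The crude rates (35.24 vs 39.69) would put the Central Province higher, but that reflects its age composition; once standardized to a common age structure, the Lakeside Province has the higher underlying rate.

Lakeside Province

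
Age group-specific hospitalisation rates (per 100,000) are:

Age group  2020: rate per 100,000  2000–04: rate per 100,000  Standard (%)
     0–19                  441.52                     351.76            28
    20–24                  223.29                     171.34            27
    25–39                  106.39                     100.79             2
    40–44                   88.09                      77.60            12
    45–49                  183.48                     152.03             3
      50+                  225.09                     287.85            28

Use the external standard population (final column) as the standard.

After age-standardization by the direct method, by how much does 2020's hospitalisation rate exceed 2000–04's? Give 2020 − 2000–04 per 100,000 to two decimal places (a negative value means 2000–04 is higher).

23.90

Standard weights: 0.28, 0.27, 0.02, 0.12, 0.03, 0.28.
2020: 0.2800×441.52 + 0.2700×223.29 + 0.0200×106.39 + 0.1200×88.09 + 0.0300×183.48 + 0.2800×225.09 = 265.1421 per 100,000.
2000–04: 0.2800×351.76 + 0.2700×171.34 + 0.0200×100.79 + 0.1200×77.60 + 0.0300×152.03 + 0.2800×287.85 = 241.2413 per 100,000.
Difference = 265.1421 − 241.2413 = 23.9008.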